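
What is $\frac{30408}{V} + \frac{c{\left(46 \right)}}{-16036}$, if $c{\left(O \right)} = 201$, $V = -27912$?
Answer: $- \frac{20551375}{18649868} \approx -1.102$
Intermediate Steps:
$\frac{30408}{V} + \frac{c{\left(46 \right)}}{-16036} = \frac{30408}{-27912} + \frac{201}{-16036} = 30408 \left(- \frac{1}{27912}\right) + 201 \left(- \frac{1}{16036}\right) = - \frac{1267}{1163} - \frac{201}{16036} = - \frac{20551375}{18649868}$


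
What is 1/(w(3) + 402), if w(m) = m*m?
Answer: 1/411 ≈ 0.0024331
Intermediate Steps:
w(m) = m**2
1/(w(3) + 402) = 1/(3**2 + 402) = 1/(9 + 402) = 1/411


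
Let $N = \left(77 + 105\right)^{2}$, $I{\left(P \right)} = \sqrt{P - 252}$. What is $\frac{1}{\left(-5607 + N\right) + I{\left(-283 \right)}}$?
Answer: $\frac{27517}{757185824} - \frac{i \sqrt{535}}{757185824} \approx 3.6341 \cdot 10^{-5} - 3.0547 \cdot 10^{-8} i$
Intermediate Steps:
$I{\left(P \right)} = \sqrt{-252 + P}$
$N = 33124$ ($N = 182^{2} = 33124$)
$\frac{1}{\left(-5607 + N\right) + I{\left(-283 \right)}} = \frac{1}{\left(-5607 + 33124\right) + \sqrt{-252 - 283}} = \frac{1}{27517 + \sqrt{-535}} = \frac{1}{27517 + i \sqrt{535}}$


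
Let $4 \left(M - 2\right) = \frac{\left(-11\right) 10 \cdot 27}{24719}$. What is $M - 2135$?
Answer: $- \frac{105452739}{49438} \approx -2133.0$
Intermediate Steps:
$M = \frac{97391}{49438}$ ($M = 2 + \frac{\left(-11\right) 10 \cdot 27 \cdot \frac{1}{24719}}{4} = 2 + \frac{\left(-110\right) 27 \cdot \frac{1}{24719}}{4} = 2 + \frac{\left(-2970\right) \frac{1}{24719}}{4} = 2 + \frac{1}{4} \left(- \frac{2970}{24719}\right) = 2 - \frac{1485}{49438} = \frac{97391}{49438} \approx 1.97$)
$M - 2135 = \frac{97391}{49438} - 2135 = - \frac{105452739}{49438}$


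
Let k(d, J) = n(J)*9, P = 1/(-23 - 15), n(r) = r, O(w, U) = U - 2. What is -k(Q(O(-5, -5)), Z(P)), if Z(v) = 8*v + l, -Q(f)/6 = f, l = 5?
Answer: -819/19 ≈ -43.105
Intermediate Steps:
O(w, U) = -2 + U
Q(f) = -6*f
P = -1/38 (P = 1/(-38) = -1/38 ≈ -0.026316)
Z(v) = 5 + 8*v (Z(v) = 8*v + 5 = 5 + 8*v)
k(d, J) = 9*J (k(d, J) = J*9 = 9*J)
-k(Q(O(-5, -5)), Z(P)) = -9*(5 + 8*(-1/38)) = -9*(5 - 4/19) = -9*91/19 = -1*819/19 = -819/19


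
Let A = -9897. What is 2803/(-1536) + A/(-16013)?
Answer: -29682647/24595968 ≈ -1.2068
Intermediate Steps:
2803/(-1536) + A/(-16013) = 2803/(-1536) - 9897/(-16013) = 2803*(-1/1536) - 9897*(-1/16013) = -2803/1536 + 9897/16013 = -29682647/24595968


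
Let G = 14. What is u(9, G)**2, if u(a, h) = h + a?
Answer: 529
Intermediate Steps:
u(a, h) = a + h
u(9, G)**2 = (9 + 14)**2 = 23**2 = 529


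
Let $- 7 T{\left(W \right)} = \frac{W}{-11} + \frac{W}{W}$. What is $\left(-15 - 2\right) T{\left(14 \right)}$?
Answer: $- \frac{51}{77} \approx -0.66234$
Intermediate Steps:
$T{\left(W \right)} = - \frac{1}{7} + \frac{W}{77}$ ($T{\left(W \right)} = - \frac{\frac{W}{-11} + \frac{W}{W}}{7} = - \frac{W \left(- \frac{1}{11}\right) + 1}{7} = - \frac{- \frac{W}{11} + 1}{7} = - \frac{1 - \frac{W}{11}}{7} = - \frac{1}{7} + \frac{W}{77}$)
$\left(-15 - 2\right) T{\left(14 \right)} = \left(-15 - 2\right) \left(- \frac{1}{7} + \frac{1}{77} \cdot 14\right) = \left(-15 - 2\right) \left(- \frac{1}{7} + \frac{2}{11}\right) = \left(-17\right) \frac{3}{77} = - \frac{51}{77}$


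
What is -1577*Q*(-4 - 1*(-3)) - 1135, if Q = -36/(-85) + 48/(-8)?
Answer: -843973/85 ≈ -9929.1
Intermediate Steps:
Q = -474/85 (Q = -36*(-1/85) + 48*(-⅛) = 36/85 - 6 = -474/85 ≈ -5.5765)
-1577*Q*(-4 - 1*(-3)) - 1135 = -(-747498)*(-4 - 1*(-3))/85 - 1135 = -(-747498)*(-4 + 3)/85 - 1135 = -(-747498)*(-1)/85 - 1135 = -1577*474/85 - 1135 = -747498/85 - 1135 = -843973/85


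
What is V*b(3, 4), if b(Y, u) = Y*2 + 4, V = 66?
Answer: 660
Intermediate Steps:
b(Y, u) = 4 + 2*Y (b(Y, u) = 2*Y + 4 = 4 + 2*Y)
V*b(3, 4) = 66*(4 + 2*3) = 66*(4 + 6) = 66*10 = 660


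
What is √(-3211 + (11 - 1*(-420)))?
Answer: 2*I*√695 ≈ 52.726*I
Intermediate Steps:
√(-3211 + (11 - 1*(-420))) = √(-3211 + (11 + 420)) = √(-3211 + 431) = √(-2780) = 2*I*√695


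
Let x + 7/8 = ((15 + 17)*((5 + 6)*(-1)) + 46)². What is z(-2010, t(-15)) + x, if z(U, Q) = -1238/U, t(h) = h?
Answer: 752831357/8040 ≈ 93636.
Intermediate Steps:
x = 749081/8 (x = -7/8 + ((15 + 17)*((5 + 6)*(-1)) + 46)² = -7/8 + (32*(11*(-1)) + 46)² = -7/8 + (32*(-11) + 46)² = -7/8 + (-352 + 46)² = -7/8 + (-306)² = -7/8 + 93636 = 749081/8 ≈ 93635.)
z(-2010, t(-15)) + x = -1238/(-2010) + 749081/8 = -1238*(-1/2010) + 749081/8 = 619/1005 + 749081/8 = 752831357/8040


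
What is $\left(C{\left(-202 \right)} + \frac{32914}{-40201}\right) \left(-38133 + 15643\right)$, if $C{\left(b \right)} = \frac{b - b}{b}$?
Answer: $\frac{105747980}{5743} \approx 18413.0$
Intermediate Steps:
$C{\left(b \right)} = 0$ ($C{\left(b \right)} = \frac{0}{b} = 0$)
$\left(C{\left(-202 \right)} + \frac{32914}{-40201}\right) \left(-38133 + 15643\right) = \left(0 + \frac{32914}{-40201}\right) \left(-38133 + 15643\right) = \left(0 + 32914 \left(- \frac{1}{40201}\right)\right) \left(-22490\right) = \left(0 - \frac{4702}{5743}\right) \left(-22490\right) = \left(- \frac{4702}{5743}\right) \left(-22490\right) = \frac{105747980}{5743}$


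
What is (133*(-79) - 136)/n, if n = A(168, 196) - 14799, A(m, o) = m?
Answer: 10643/14631 ≈ 0.72743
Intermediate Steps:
n = -14631 (n = 168 - 14799 = -14631)
(133*(-79) - 136)/n = (133*(-79) - 136)/(-14631) = (-10507 - 136)*(-1/14631) = -10643*(-1/14631) = 10643/14631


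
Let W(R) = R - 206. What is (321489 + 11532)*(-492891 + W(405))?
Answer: -164076782532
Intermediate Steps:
W(R) = -206 + R
(321489 + 11532)*(-492891 + W(405)) = (321489 + 11532)*(-492891 + (-206 + 405)) = 333021*(-492891 + 199) = 333021*(-492692) = -164076782532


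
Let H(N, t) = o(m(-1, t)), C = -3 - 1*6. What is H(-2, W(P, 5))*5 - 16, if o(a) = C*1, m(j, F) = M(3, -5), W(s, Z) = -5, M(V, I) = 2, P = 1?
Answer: -61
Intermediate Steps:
C = -9 (C = -3 - 6 = -9)
m(j, F) = 2
o(a) = -9 (o(a) = -9*1 = -9)
H(N, t) = -9
H(-2, W(P, 5))*5 - 16 = -9*5 - 16 = -45 - 16 = -61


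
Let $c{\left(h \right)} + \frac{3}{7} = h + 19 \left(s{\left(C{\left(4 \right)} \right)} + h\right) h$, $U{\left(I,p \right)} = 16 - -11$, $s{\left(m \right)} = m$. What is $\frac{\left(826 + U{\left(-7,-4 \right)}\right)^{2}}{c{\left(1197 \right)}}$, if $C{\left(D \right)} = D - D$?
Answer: $\frac{5093263}{190571973} \approx 0.026726$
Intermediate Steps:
$C{\left(D \right)} = 0$
$U{\left(I,p \right)} = 27$ ($U{\left(I,p \right)} = 16 + 11 = 27$)
$c{\left(h \right)} = - \frac{3}{7} + h + 19 h^{2}$ ($c{\left(h \right)} = - \frac{3}{7} + \left(h + 19 \left(0 + h\right) h\right) = - \frac{3}{7} + \left(h + 19 h h\right) = - \frac{3}{7} + \left(h + 19 h^{2}\right) = - \frac{3}{7} + h + 19 h^{2}$)
$\frac{\left(826 + U{\left(-7,-4 \right)}\right)^{2}}{c{\left(1197 \right)}} = \frac{\left(826 + 27\right)^{2}}{- \frac{3}{7} + 1197 + 19 \cdot 1197^{2}} = \frac{853^{2}}{- \frac{3}{7} + 1197 + 19 \cdot 1432809} = \frac{727609}{- \frac{3}{7} + 1197 + 27223371} = \frac{727609}{\frac{190571973}{7}} = 727609 \cdot \frac{7}{190571973} = \frac{5093263}{190571973}$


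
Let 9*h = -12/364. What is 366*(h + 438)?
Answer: 14587906/91 ≈ 1.6031e+5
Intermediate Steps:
h = -1/273 (h = (-12/364)/9 = (-12*1/364)/9 = (1/9)*(-3/91) = -1/273 ≈ -0.0036630)
366*(h + 438) = 366*(-1/273 + 438) = 366*(119573/273) = 14587906/91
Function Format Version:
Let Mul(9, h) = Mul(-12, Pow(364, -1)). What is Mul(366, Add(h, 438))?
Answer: Rational(14587906, 91) ≈ 1.6031e+5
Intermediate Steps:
h = Rational(-1, 273) (h = Mul(Rational(1, 9), Mul(-12, Pow(364, -1))) = Mul(Rational(1, 9), Mul(-12, Rational(1, 364))) = Mul(Rational(1, 9), Rational(-3, 91)) = Rational(-1, 273) ≈ -0.0036630)
Mul(366, Add(h, 438)) = Mul(366, Add(Rational(-1, 273), 438)) = Mul(366, Rational(119573, 273)) = Rational(14587906, 91)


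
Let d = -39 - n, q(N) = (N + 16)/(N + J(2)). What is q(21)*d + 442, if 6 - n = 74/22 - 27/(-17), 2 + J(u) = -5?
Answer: 880063/2618 ≈ 336.16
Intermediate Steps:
J(u) = -7 (J(u) = -2 - 5 = -7)
q(N) = (16 + N)/(-7 + N) (q(N) = (N + 16)/(N - 7) = (16 + N)/(-7 + N))
n = 196/187 (n = 6 - (74/22 - 27/(-17)) = 6 - (74*(1/22) - 27*(-1/17)) = 6 - (37/11 + 27/17) = 6 - 1*926/187 = 6 - 926/187 = 196/187 ≈ 1.0481)
d = -7489/187 (d = -39 - 1*196/187 = -39 - 196/187 = -7489/187 ≈ -40.048)
q(21)*d + 442 = ((16 + 21)/(-7 + 21))*(-7489/187) + 442 = (37/14)*(-7489/187) + 442 = -277093/2618 + 442 = 880063/2618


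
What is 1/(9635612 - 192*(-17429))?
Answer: 1/12981980 ≈ 7.7030e-8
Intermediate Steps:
1/(9635612 - 192*(-17429)) = 1/(9635612 + 3346368) = 1/12981980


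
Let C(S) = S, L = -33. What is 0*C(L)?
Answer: 0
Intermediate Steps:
0*C(L) = 0*(-33) = 0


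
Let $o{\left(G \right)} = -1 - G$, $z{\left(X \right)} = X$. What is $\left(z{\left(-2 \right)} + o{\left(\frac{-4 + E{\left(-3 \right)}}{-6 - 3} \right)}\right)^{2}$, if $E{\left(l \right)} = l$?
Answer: $\frac{1156}{81} \approx 14.272$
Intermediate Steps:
$\left(z{\left(-2 \right)} + o{\left(\frac{-4 + E{\left(-3 \right)}}{-6 - 3} \right)}\right)^{2} = \left(-2 - \left(1 + \frac{-4 - 3}{-6 - 3}\right)\right)^{2} = \left(-2 - \left(1 - \frac{7}{-9}\right)\right)^{2} = \left(-2 - \left(1 - - \frac{7}{9}\right)\right)^{2} = \left(-2 - \frac{16}{9}\right)^{2} = \left(- \frac{34}{9}\right)^{2} = \frac{1156}{81}$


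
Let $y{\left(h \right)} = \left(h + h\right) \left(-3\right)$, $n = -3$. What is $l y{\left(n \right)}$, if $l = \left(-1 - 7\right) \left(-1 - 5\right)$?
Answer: $864$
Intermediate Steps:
$y{\left(h \right)} = - 6 h$ ($y{\left(h \right)} = 2 h \left(-3\right) = - 6 h$)
$l = 48$ ($l = - 8 \left(-1 - 5\right) = \left(-8\right) \left(-6\right) = 48$)
$l y{\left(n \right)} = 48 \left(\left(-6\right) \left(-3\right)\right) = 48 \cdot 18 = 864$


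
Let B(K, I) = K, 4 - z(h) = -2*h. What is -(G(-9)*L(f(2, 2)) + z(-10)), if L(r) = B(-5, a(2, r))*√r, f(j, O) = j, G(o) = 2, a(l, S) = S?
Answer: 16 + 10*√2 ≈ 30.142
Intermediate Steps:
z(h) = 4 + 2*h (z(h) = 4 - (-2)*h = 4 + 2*h)
L(r) = -5*√r
-(G(-9)*L(f(2, 2)) + z(-10)) = -(2*(-5*√2) + (4 + 2*(-10))) = -(-10*√2 + (4 - 20)) = -(-10*√2 - 16) = -(-16 - 10*√2) = 16 + 10*√2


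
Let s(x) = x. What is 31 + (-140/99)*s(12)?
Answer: 463/33 ≈ 14.030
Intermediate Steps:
31 + (-140/99)*s(12) = 31 - 140/99*12 = 31 - 560/33 = 463/33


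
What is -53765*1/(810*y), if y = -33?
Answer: 10753/5346 ≈ 2.0114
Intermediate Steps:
-53765*1/(810*y) = -53765/((27*30)*(-33)) = -53765/(810*(-33)) = -53765/(-26730) = -53765*(-1/26730) = 10753/5346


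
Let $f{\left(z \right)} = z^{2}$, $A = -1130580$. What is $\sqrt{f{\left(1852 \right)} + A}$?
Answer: $2 \sqrt{574831} \approx 1516.4$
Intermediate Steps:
$\sqrt{f{\left(1852 \right)} + A} = \sqrt{1852^{2} - 1130580} = \sqrt{3429904 - 1130580} = \sqrt{2299324} = 2 \sqrt{574831}$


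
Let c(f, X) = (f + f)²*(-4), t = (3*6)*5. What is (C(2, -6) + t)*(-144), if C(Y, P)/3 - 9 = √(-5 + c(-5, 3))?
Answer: -16848 - 3888*I*√5 ≈ -16848.0 - 8693.8*I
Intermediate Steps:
t = 90 (t = 18*5 = 90)
c(f, X) = -16*f² (c(f, X) = (2*f)²*(-4) = (4*f²)*(-4) = -16*f²)
C(Y, P) = 27 + 27*I*√5 (C(Y, P) = 27 + 3*√(-5 - 16*(-5)²) = 27 + 3*√(-5 - 16*25) = 27 + 3*√(-5 - 400) = 27 + 3*√(-405) = 27 + 3*(9*I*√5) = 27 + 27*I*√5)
(C(2, -6) + t)*(-144) = ((27 + 27*I*√5) + 90)*(-144) = (117 + 27*I*√5)*(-144) = -16848 - 3888*I*√5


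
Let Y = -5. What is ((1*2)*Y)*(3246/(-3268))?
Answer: 8115/817 ≈ 9.9327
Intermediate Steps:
((1*2)*Y)*(3246/(-3268)) = ((1*2)*(-5))*(3246/(-3268)) = (2*(-5))*(3246*(-1/3268)) = -10*(-1623/1634) = 8115/817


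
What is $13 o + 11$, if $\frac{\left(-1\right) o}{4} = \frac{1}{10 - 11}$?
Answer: $63$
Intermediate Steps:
$o = 4$ ($o = - \frac{4}{10 - 11} = - \frac{4}{-1} = \left(-4\right) \left(-1\right) = 4$)
$13 o + 11 = 13 \cdot 4 + 11 = 52 + 11 = 63$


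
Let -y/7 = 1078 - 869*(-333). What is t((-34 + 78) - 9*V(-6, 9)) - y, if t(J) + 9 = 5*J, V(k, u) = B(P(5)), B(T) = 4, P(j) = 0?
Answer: 2033216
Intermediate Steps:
V(k, u) = 4
y = -2033185 (y = -7*(1078 - 869*(-333)) = -7*(1078 + 289377) = -7*290455 = -2033185)
t(J) = -9 + 5*J
t((-34 + 78) - 9*V(-6, 9)) - y = (-9 + 5*((-34 + 78) - 9*4)) - 1*(-2033185) = (-9 + 5*(44 - 36)) + 2033185 = (-9 + 5*8) + 2033185 = (-9 + 40) + 2033185 = 31 + 2033185 = 2033216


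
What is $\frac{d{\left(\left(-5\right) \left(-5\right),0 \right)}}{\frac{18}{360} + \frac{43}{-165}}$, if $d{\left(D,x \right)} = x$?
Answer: $0$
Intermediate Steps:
$\frac{d{\left(\left(-5\right) \left(-5\right),0 \right)}}{\frac{18}{360} + \frac{43}{-165}} = \frac{0}{\frac{18}{360} + \frac{43}{-165}} = \frac{0}{18 \cdot \frac{1}{360} + 43 \left(- \frac{1}{165}\right)} = \frac{0}{\frac{1}{20} - \frac{43}{165}} = \frac{0}{- \frac{139}{660}} = 0 \left(- \frac{660}{139}\right) = 0$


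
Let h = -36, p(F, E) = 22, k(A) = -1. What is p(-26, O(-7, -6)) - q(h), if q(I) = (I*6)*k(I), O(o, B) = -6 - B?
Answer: -194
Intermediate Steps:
q(I) = -6*I (q(I) = (I*6)*(-1) = (6*I)*(-1) = -6*I)
p(-26, O(-7, -6)) - q(h) = 22 - (-6)*(-36) = 22 - 1*216 = 22 - 216 = -194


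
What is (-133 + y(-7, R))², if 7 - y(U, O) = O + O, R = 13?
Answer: 23104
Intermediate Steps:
y(U, O) = 7 - 2*O (y(U, O) = 7 - (O + O) = 7 - 2*O)
(-133 + y(-7, R))² = (-133 + (7 - 2*13))² = (-133 + (7 - 26))² = (-133 - 19)² = (-152)² = 23104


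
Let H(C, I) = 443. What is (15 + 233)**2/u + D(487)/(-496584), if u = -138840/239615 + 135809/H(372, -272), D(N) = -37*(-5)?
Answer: 648399994668526349/3225846154482072 ≈ 201.00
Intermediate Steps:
D(N) = 185
u = 6496073483/21229889 (u = -138840/239615 + 135809/443 = -138840*1/239615 + 135809*(1/443) = -27768/47923 + 135809/443 = 6496073483/21229889 ≈ 305.99)
(15 + 233)**2/u + D(487)/(-496584) = (15 + 233)**2/(6496073483/21229889) + 185/(-496584) = 248**2*(21229889/6496073483) + 185*(-1/496584) = 61504*(21229889/6496073483) - 185/496584 = 1305723093056/6496073483 - 185/496584 = 648399994668526349/3225846154482072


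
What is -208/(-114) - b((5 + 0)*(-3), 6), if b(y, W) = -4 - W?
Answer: 674/57 ≈ 11.825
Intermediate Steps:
-208/(-114) - b((5 + 0)*(-3), 6) = -208/(-114) - (-4 - 1*6) = -208*(-1/114) - (-4 - 6) = 104/57 - 1*(-10) = 104/57 + 10 = 674/57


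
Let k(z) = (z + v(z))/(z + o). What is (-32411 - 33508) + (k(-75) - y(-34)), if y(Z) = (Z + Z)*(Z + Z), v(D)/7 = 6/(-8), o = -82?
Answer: -44300683/628 ≈ -70543.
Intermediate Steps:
v(D) = -21/4 (v(D) = 7*(6/(-8)) = 7*(6*(-1/8)) = 7*(-3/4) = -21/4)
y(Z) = 4*Z**2 (y(Z) = (2*Z)*(2*Z) = 4*Z**2)
k(z) = (-21/4 + z)/(-82 + z) (k(z) = (z - 21/4)/(z - 82) = (-21/4 + z)/(-82 + z))
(-32411 - 33508) + (k(-75) - y(-34)) = (-32411 - 33508) + ((-21/4 - 75)/(-82 - 75) - 4*(-34)**2) = -65919 + (-321/4/(-157) - 4*1156) = -65919 + (-1/157*(-321/4) - 1*4624) = -65919 + (321/628 - 4624) = -65919 - 2903551/628 = -44300683/628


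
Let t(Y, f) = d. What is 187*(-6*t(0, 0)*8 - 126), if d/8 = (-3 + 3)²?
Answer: -23562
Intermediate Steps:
d = 0 (d = 8*(-3 + 3)² = 8*0² = 8*0 = 0)
t(Y, f) = 0
187*(-6*t(0, 0)*8 - 126) = 187*(-6*0*8 - 126) = 187*(0*8 - 126) = 187*(0 - 126) = 187*(-126) = -23562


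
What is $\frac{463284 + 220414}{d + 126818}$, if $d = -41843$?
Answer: $\frac{683698}{84975} \approx 8.0459$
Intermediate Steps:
$\frac{463284 + 220414}{d + 126818} = \frac{463284 + 220414}{-41843 + 126818} = \frac{683698}{84975}$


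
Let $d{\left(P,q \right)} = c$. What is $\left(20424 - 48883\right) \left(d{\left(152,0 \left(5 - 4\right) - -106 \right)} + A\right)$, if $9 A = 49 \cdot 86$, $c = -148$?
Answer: $- \frac{82018838}{9} \approx -9.1132 \cdot 10^{6}$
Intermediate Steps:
$A = \frac{4214}{9}$ ($A = \frac{49 \cdot 86}{9} = \frac{1}{9} \cdot 4214 = \frac{4214}{9} \approx 468.22$)
$d{\left(P,q \right)} = -148$
$\left(20424 - 48883\right) \left(d{\left(152,0 \left(5 - 4\right) - -106 \right)} + A\right) = \left(20424 - 48883\right) \left(-148 + \frac{4214}{9}\right) = \left(-28459\right) \frac{2882}{9} = - \frac{82018838}{9}$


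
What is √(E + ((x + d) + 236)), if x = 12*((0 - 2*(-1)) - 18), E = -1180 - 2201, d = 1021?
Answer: 2*I*√579 ≈ 48.125*I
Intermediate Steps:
E = -3381
x = -192 (x = 12*((0 + 2) - 18) = 12*(2 - 18) = 12*(-16) = -192)
√(E + ((x + d) + 236)) = √(-3381 + ((-192 + 1021) + 236)) = √(-3381 + (829 + 236)) = √(-3381 + 1065) = √(-2316) = 2*I*√579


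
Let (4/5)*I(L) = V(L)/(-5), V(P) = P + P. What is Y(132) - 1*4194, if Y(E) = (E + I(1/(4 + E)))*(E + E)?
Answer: 1042203/34 ≈ 30653.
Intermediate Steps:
V(P) = 2*P
I(L) = -L/2 (I(L) = 5*((2*L)/(-5))/4 = 5*((2*L)*(-⅕))/4 = 5*(-2*L/5)/4 = -L/2)
Y(E) = 2*E*(E - 1/(2*(4 + E))) (Y(E) = (E - 1/(2*(4 + E)))*(E + E) = (E - 1/(2*(4 + E)))*(2*E) = 2*E*(E - 1/(2*(4 + E))))
Y(132) - 1*4194 = 132*(-1 + 2*132*(4 + 132))/(4 + 132) - 1*4194 = 132*(-1 + 2*132*136)/136 - 4194 = 132*(1/136)*(-1 + 35904) - 4194 = 132*(1/136)*35903 - 4194 = 1184799/34 - 4194 = 1042203/34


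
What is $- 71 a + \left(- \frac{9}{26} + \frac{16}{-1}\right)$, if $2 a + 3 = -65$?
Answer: $\frac{62339}{26} \approx 2397.7$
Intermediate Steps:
$a = -34$ ($a = - \frac{3}{2} + \frac{1}{2} \left(-65\right) = - \frac{3}{2} - \frac{65}{2} = -34$)
$- 71 a + \left(- \frac{9}{26} + \frac{16}{-1}\right) = \left(-71\right) \left(-34\right) + \left(- \frac{9}{26} + \frac{16}{-1}\right) = 2414 + \left(\left(-9\right) \frac{1}{26} + 16 \left(-1\right)\right) = 2414 - \frac{425}{26} = \frac{62339}{26}$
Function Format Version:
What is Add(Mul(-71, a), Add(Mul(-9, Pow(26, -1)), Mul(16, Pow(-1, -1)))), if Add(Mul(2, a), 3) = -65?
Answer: Rational(62339, 26) ≈ 2397.7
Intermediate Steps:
a = -34 (a = Add(Rational(-3, 2), Mul(Rational(1, 2), -65)) = Add(Rational(-3, 2), Rational(-65, 2)) = -34)
Add(Mul(-71, a), Add(Mul(-9, Pow(26, -1)), Mul(16, Pow(-1, -1)))) = Add(Mul(-71, -34), Add(Mul(-9, Pow(26, -1)), Mul(16, Pow(-1, -1)))) = Add(2414, Add(Mul(-9, Rational(1, 26)), Mul(16, -1))) = Add(2414, Add(Rational(-9, 26), -16)) = Add(2414, Rational(-425, 26)) = Rational(62339, 26)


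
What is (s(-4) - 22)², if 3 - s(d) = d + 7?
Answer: 484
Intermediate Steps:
s(d) = -4 - d (s(d) = 3 - (d + 7) = 3 - (7 + d) = 3 + (-7 - d) = -4 - d)
(s(-4) - 22)² = ((-4 - 1*(-4)) - 22)² = ((-4 + 4) - 22)² = (0 - 22)² = (-22)² = 484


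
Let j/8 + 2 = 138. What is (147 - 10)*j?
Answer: 149056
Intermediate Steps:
j = 1088 (j = -16 + 8*138 = -16 + 1104 = 1088)
(147 - 10)*j = (147 - 10)*1088 = 137*1088 = 149056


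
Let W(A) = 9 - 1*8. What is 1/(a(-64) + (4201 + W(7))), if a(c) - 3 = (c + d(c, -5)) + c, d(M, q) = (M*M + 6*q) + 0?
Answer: 1/8143 ≈ 0.00012280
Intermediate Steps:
d(M, q) = M**2 + 6*q (d(M, q) = (M**2 + 6*q) + 0 = M**2 + 6*q)
W(A) = 1 (W(A) = 9 - 8 = 1)
a(c) = -27 + c**2 + 2*c (a(c) = 3 + ((c + (c**2 + 6*(-5))) + c) = 3 + ((c + (c**2 - 30)) + c) = 3 + ((c + (-30 + c**2)) + c) = 3 + ((-30 + c + c**2) + c) = 3 + (-30 + c**2 + 2*c) = -27 + c**2 + 2*c)
1/(a(-64) + (4201 + W(7))) = 1/((-27 + (-64)**2 + 2*(-64)) + (4201 + 1)) = 1/((-27 + 4096 - 128) + 4202) = 1/(3941 + 4202) = 1/8143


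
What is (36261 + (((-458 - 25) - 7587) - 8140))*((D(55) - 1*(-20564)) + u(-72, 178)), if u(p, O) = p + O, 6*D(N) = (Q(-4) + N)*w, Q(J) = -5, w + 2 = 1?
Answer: 1242861235/3 ≈ 4.1429e+8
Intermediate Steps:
w = -1 (w = -2 + 1 = -1)
D(N) = ⅚ - N/6 (D(N) = ((-5 + N)*(-1))/6 = (5 - N)/6 = ⅚ - N/6)
u(p, O) = O + p
(36261 + (((-458 - 25) - 7587) - 8140))*((D(55) - 1*(-20564)) + u(-72, 178)) = (36261 + (((-458 - 25) - 7587) - 8140))*(((⅚ - ⅙*55) - 1*(-20564)) + (178 - 72)) = (36261 + ((-483 - 7587) - 8140))*(((⅚ - 55/6) + 20564) + 106) = (36261 + (-8070 - 8140))*((-25/3 + 20564) + 106) = (36261 - 16210)*(61667/3 + 106) = 20051*(61985/3) = 1242861235/3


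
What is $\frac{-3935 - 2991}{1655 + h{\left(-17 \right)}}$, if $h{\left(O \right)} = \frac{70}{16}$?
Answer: $- \frac{55408}{13275} \approx -4.1739$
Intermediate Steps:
$h{\left(O \right)} = \frac{35}{8}$ ($h{\left(O \right)} = 70 \cdot \frac{1}{16} = \frac{35}{8}$)
$\frac{-3935 - 2991}{1655 + h{\left(-17 \right)}} = \frac{-3935 - 2991}{1655 + \frac{35}{8}} = - \frac{6926}{\frac{13275}{8}} = \left(-6926\right) \frac{8}{13275} = - \frac{55408}{13275}$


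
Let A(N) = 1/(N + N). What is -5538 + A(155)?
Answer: -1716779/310 ≈ -5538.0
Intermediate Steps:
A(N) = 1/(2*N)
-5538 + A(155) = -5538 + (1/2)/155 = -5538 + (1/2)*(1/155) = -5538 + 1/310 = -1716779/310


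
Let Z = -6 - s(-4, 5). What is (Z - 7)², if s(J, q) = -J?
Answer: 289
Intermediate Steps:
Z = -10 (Z = -6 - (-1)*(-4) = -6 - 1*4 = -6 - 4 = -10)
(Z - 7)² = (-10 - 7)² = (-17)² = 289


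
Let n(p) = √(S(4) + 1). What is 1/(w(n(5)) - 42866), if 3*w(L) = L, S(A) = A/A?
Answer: -192897/8268722801 - 3*√2/16537445602 ≈ -2.3329e-5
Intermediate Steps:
S(A) = 1
n(p) = √2 (n(p) = √(1 + 1) = √2)
w(L) = L/3
1/(w(n(5)) - 42866) = 1/(√2/3 - 42866) = 1/(-42866 + √2/3)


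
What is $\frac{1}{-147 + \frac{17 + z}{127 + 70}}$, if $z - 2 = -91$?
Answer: $- \frac{197}{29031} \approx -0.0067858$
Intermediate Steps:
$z = -89$ ($z = 2 - 91 = -89$)
$\frac{1}{-147 + \frac{17 + z}{127 + 70}} = \frac{1}{-147 + \frac{17 - 89}{127 + 70}} = \frac{1}{-147 - \frac{72}{197}} = \frac{1}{- \frac{29031}{197}} = - \frac{197}{29031}$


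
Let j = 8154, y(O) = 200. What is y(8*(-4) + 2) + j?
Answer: 8354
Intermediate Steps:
y(8*(-4) + 2) + j = 200 + 8154 = 8354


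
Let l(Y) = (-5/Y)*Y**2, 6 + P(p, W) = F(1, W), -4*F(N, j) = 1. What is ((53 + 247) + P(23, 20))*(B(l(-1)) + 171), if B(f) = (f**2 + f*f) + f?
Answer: 132775/2 ≈ 66388.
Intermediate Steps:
F(N, j) = -1/4 (F(N, j) = -1/4*1 = -1/4)
P(p, W) = -25/4 (P(p, W) = -6 - 1/4 = -25/4)
l(Y) = -5*Y
B(f) = f + 2*f**2 (B(f) = (f**2 + f**2) + f = 2*f**2 + f = f + 2*f**2)
((53 + 247) + P(23, 20))*(B(l(-1)) + 171) = ((53 + 247) - 25/4)*((-5*(-1))*(1 + 2*(-5*(-1))) + 171) = (300 - 25/4)*(5*(1 + 2*5) + 171) = 1175*(5*(1 + 10) + 171)/4 = 1175*(5*11 + 171)/4 = 1175*(55 + 171)/4 = (1175/4)*226 = 132775/2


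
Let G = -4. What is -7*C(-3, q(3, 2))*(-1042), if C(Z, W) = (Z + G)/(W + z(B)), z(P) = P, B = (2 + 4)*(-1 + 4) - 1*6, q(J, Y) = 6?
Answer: -25529/9 ≈ -2836.6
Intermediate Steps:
B = 12 (B = 6*3 - 6 = 18 - 6 = 12)
C(Z, W) = (-4 + Z)/(12 + W) (C(Z, W) = (Z - 4)/(W + 12) = (-4 + Z)/(12 + W))
-7*C(-3, q(3, 2))*(-1042) = -7*(-4 - 3)/(12 + 6)*(-1042) = -7*(-7)/18*(-1042) = -7*(-7/18)*(-1042) = (49/18)*(-1042) = -25529/9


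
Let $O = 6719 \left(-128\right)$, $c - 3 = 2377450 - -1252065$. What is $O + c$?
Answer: $2769486$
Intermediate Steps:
$c = 3629518$ ($c = 3 + \left(2377450 - -1252065\right) = 3 + \left(2377450 + 1252065\right) = 3 + 3629515 = 3629518$)
$O = -860032$
$O + c = -860032 + 3629518 = 2769486$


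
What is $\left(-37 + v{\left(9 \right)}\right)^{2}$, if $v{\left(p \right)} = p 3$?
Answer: $100$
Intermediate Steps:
$v{\left(p \right)} = 3 p$
$\left(-37 + v{\left(9 \right)}\right)^{2} = \left(-37 + 3 \cdot 9\right)^{2} = \left(-37 + 27\right)^{2} = \left(-10\right)^{2} = 100$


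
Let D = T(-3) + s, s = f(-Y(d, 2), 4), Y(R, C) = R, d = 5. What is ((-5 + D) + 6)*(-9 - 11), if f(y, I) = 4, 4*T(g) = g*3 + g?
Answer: -40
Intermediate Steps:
T(g) = g (T(g) = (g*3 + g)/4 = (3*g + g)/4 = (4*g)/4 = g)
s = 4
D = 1 (D = -3 + 4 = 1)
((-5 + D) + 6)*(-9 - 11) = ((-5 + 1) + 6)*(-9 - 11) = (-4 + 6)*(-20) = 2*(-20) = -40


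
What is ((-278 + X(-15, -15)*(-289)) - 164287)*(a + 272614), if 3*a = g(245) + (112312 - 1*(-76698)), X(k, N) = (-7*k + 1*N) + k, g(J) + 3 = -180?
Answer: -62494011520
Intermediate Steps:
g(J) = -183 (g(J) = -3 - 180 = -183)
X(k, N) = N - 6*k (X(k, N) = (-7*k + N) + k = (N - 7*k) + k = N - 6*k)
a = 188827/3 (a = (-183 + (112312 - 1*(-76698)))/3 = (-183 + (112312 + 76698))/3 = (-183 + 189010)/3 = (1/3)*188827 = 188827/3 ≈ 62942.)
((-278 + X(-15, -15)*(-289)) - 164287)*(a + 272614) = ((-278 + (-15 - 6*(-15))*(-289)) - 164287)*(188827/3 + 272614) = ((-278 + (-15 + 90)*(-289)) - 164287)*(1006669/3) = ((-278 + 75*(-289)) - 164287)*(1006669/3) = ((-278 - 21675) - 164287)*(1006669/3) = (-21953 - 164287)*(1006669/3) = -186240*1006669/3 = -62494011520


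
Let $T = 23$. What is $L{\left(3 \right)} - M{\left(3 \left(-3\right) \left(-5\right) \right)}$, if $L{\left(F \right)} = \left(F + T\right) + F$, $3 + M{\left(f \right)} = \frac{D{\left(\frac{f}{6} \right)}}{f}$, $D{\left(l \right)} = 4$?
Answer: $\frac{1436}{45} \approx 31.911$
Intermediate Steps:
$M{\left(f \right)} = -3 + \frac{4}{f}$
$L{\left(F \right)} = 23 + 2 F$ ($L{\left(F \right)} = \left(F + 23\right) + F = \left(23 + F\right) + F = 23 + 2 F$)
$L{\left(3 \right)} - M{\left(3 \left(-3\right) \left(-5\right) \right)} = \left(23 + 2 \cdot 3\right) - \left(-3 + \frac{4}{3 \left(-3\right) \left(-5\right)}\right) = \left(23 + 6\right) - \left(-3 + \frac{4}{\left(-9\right) \left(-5\right)}\right) = 29 - \left(-3 + \frac{4}{45}\right) = 29 - - \frac{131}{45} = 29 + \frac{131}{45} = \frac{1436}{45}$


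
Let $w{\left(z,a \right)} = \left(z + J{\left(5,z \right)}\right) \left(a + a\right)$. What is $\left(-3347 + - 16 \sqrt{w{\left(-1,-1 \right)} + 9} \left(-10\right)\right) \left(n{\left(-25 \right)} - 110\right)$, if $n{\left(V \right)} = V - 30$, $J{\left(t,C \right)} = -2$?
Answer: $552255 - 26400 \sqrt{15} \approx 4.5001 \cdot 10^{5}$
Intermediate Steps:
$w{\left(z,a \right)} = 2 a \left(-2 + z\right)$ ($w{\left(z,a \right)} = \left(z - 2\right) \left(a + a\right) = \left(-2 + z\right) 2 a = 2 a \left(-2 + z\right)$)
$n{\left(V \right)} = -30 + V$ ($n{\left(V \right)} = V - 30 = -30 + V$)
$\left(-3347 + - 16 \sqrt{w{\left(-1,-1 \right)} + 9} \left(-10\right)\right) \left(n{\left(-25 \right)} - 110\right) = \left(-3347 + - 16 \sqrt{2 \left(-1\right) \left(-2 - 1\right) + 9} \left(-10\right)\right) \left(\left(-30 - 25\right) - 110\right) = \left(-3347 + - 16 \sqrt{2 \left(-1\right) \left(-3\right) + 9} \left(-10\right)\right) \left(-55 - 110\right) = \left(-3347 + - 16 \sqrt{6 + 9} \left(-10\right)\right) \left(-165\right) = \left(-3347 + - 16 \sqrt{15} \left(-10\right)\right) \left(-165\right) = \left(-3347 + 160 \sqrt{15}\right) \left(-165\right) = 552255 - 26400 \sqrt{15}$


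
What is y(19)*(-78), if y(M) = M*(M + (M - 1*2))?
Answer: -53352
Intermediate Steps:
y(M) = M*(-2 + 2*M) (y(M) = M*(M + (M - 2)) = M*(M + (-2 + M)) = M*(-2 + 2*M))
y(19)*(-78) = (2*19*(-1 + 19))*(-78) = (2*19*18)*(-78) = 684*(-78) = -53352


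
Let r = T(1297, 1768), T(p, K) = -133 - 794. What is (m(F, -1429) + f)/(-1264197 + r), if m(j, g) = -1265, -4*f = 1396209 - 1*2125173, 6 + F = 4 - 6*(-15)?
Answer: -45244/316281 ≈ -0.14305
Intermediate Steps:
F = 88 (F = -6 + (4 - 6*(-15)) = -6 + (4 + 90) = -6 + 94 = 88)
f = 182241 (f = -(1396209 - 1*2125173)/4 = -(1396209 - 2125173)/4 = -1/4*(-728964) = 182241)
T(p, K) = -927
r = -927
(m(F, -1429) + f)/(-1264197 + r) = (-1265 + 182241)/(-1264197 - 927) = 180976/(-1265124) = 180976*(-1/1265124) = -45244/316281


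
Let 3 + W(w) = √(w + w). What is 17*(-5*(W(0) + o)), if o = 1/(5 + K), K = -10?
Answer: 272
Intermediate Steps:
o = -⅕ (o = 1/(5 - 10) = 1/(-5) = -⅕ ≈ -0.20000)
W(w) = -3 + √2*√w (W(w) = -3 + √(w + w) = -3 + √(2*w) = -3 + √2*√w)
17*(-5*(W(0) + o)) = 17*(-5*((-3 + √2*√0) - ⅕)) = 17*(-5*((-3 + √2*0) - ⅕)) = 17*(-5*((-3 + 0) - ⅕)) = 17*(-5*(-3 - ⅕)) = 17*(-5*(-16/5)) = 17*16 = 272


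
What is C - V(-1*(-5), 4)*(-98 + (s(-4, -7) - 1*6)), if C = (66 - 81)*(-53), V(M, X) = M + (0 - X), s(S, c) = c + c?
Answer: 913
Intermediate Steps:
s(S, c) = 2*c
V(M, X) = M - X
C = 795 (C = -15*(-53) = 795)
C - V(-1*(-5), 4)*(-98 + (s(-4, -7) - 1*6)) = 795 - (-1*(-5) - 1*4)*(-98 + (2*(-7) - 1*6)) = 795 - (5 - 4)*(-98 + (-14 - 6)) = 795 - (-98 - 20) = 795 - (-118) = 795 - 1*(-118) = 795 + 118 = 913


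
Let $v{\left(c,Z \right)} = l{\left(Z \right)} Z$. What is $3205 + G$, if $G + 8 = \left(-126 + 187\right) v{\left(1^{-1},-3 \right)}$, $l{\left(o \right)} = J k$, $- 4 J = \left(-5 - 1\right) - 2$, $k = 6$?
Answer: $1001$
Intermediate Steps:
$J = 2$ ($J = - \frac{\left(-5 - 1\right) - 2}{4} = - \frac{-6 - 2}{4} = \left(- \frac{1}{4}\right) \left(-8\right) = 2$)
$l{\left(o \right)} = 12$ ($l{\left(o \right)} = 2 \cdot 6 = 12$)
$v{\left(c,Z \right)} = 12 Z$
$G = -2204$ ($G = -8 + \left(-126 + 187\right) 12 \left(-3\right) = -8 + 61 \left(-36\right) = -8 - 2196 = -2204$)
$3205 + G = 3205 - 2204 = 1001$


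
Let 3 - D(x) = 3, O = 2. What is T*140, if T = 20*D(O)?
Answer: 0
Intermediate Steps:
D(x) = 0 (D(x) = 3 - 1*3 = 3 - 3 = 0)
T = 0 (T = 20*0 = 0)
T*140 = 0*140 = 0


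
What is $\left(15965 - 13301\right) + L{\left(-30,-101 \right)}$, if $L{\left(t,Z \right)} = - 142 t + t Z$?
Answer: $9954$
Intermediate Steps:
$L{\left(t,Z \right)} = - 142 t + Z t$
$\left(15965 - 13301\right) + L{\left(-30,-101 \right)} = \left(15965 - 13301\right) - 30 \left(-142 - 101\right) = \left(15965 - 13301\right) - -7290 = 2664 + 7290 = 9954$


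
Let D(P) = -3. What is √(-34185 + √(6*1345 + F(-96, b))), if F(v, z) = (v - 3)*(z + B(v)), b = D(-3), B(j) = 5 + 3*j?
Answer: √(-34185 + 4*√2274) ≈ 184.38*I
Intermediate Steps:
b = -3
F(v, z) = (-3 + v)*(5 + z + 3*v) (F(v, z) = (v - 3)*(z + (5 + 3*v)) = (-3 + v)*(5 + z + 3*v))
√(-34185 + √(6*1345 + F(-96, b))) = √(-34185 + √(6*1345 + (-15 - 4*(-96) - 3*(-3) + 3*(-96)² - 96*(-3)))) = √(-34185 + √(8070 + (-15 + 384 + 9 + 3*9216 + 288))) = √(-34185 + √(8070 + (-15 + 384 + 9 + 27648 + 288))) = √(-34185 + √(8070 + 28314)) = √(-34185 + √36384) = √(-34185 + 4*√2274)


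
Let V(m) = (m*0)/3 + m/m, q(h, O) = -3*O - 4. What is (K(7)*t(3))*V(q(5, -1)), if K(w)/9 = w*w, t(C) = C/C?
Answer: 441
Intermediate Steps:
q(h, O) = -4 - 3*O
t(C) = 1
K(w) = 9*w**2 (K(w) = 9*(w*w) = 9*w**2)
V(m) = 1 (V(m) = 0*(1/3) + 1 = 0 + 1 = 1)
(K(7)*t(3))*V(q(5, -1)) = ((9*7**2)*1)*1 = ((9*49)*1)*1 = (441*1)*1 = 441*1 = 441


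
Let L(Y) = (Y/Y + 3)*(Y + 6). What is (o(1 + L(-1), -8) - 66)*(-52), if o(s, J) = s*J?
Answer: 12168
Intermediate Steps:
L(Y) = 24 + 4*Y (L(Y) = (1 + 3)*(6 + Y) = 4*(6 + Y) = 24 + 4*Y)
o(s, J) = J*s
(o(1 + L(-1), -8) - 66)*(-52) = (-8*(1 + (24 + 4*(-1))) - 66)*(-52) = (-8*(1 + (24 - 4)) - 66)*(-52) = (-8*(1 + 20) - 66)*(-52) = (-8*21 - 66)*(-52) = (-168 - 66)*(-52) = -234*(-52) = 12168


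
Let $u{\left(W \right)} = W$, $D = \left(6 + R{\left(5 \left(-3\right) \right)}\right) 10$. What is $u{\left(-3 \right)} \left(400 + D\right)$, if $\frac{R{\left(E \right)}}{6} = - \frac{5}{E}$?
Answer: $-1440$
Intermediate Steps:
$R{\left(E \right)} = - \frac{30}{E}$ ($R{\left(E \right)} = 6 \left(- \frac{5}{E}\right) = - \frac{30}{E}$)
$D = 80$ ($D = \left(6 - \frac{30}{5 \left(-3\right)}\right) 10 = \left(6 - \frac{30}{-15}\right) 10 = \left(6 - -2\right) 10 = \left(6 + 2\right) 10 = 8 \cdot 10 = 80$)
$u{\left(-3 \right)} \left(400 + D\right) = - 3 \left(400 + 80\right) = \left(-3\right) 480 = -1440$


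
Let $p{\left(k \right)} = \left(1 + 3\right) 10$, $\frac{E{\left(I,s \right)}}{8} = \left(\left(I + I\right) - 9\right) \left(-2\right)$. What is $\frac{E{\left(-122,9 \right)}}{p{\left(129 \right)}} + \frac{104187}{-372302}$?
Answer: $\frac{187863877}{1861510} \approx 100.92$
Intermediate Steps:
$E{\left(I,s \right)} = 144 - 32 I$ ($E{\left(I,s \right)} = 8 \left(\left(I + I\right) - 9\right) \left(-2\right) = 8 \left(2 I - 9\right) \left(-2\right) = 8 \left(-9 + 2 I\right) \left(-2\right) = 8 \left(18 - 4 I\right) = 144 - 32 I$)
$p{\left(k \right)} = 40$ ($p{\left(k \right)} = 4 \cdot 10 = 40$)
$\frac{E{\left(-122,9 \right)}}{p{\left(129 \right)}} + \frac{104187}{-372302} = \frac{144 - -3904}{40} + \frac{104187}{-372302} = \left(144 + 3904\right) \frac{1}{40} + 104187 \left(- \frac{1}{372302}\right) = 4048 \cdot \frac{1}{40} - \frac{104187}{372302} = \frac{506}{5} - \frac{104187}{372302} = \frac{187863877}{1861510}$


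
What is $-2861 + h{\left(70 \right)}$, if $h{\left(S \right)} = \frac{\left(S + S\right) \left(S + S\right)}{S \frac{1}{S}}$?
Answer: $16739$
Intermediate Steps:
$h{\left(S \right)} = 4 S^{2}$ ($h{\left(S \right)} = \frac{2 S 2 S}{1} = 4 S^{2} \cdot 1 = 4 S^{2}$)
$-2861 + h{\left(70 \right)} = -2861 + 4 \cdot 70^{2} = -2861 + 4 \cdot 4900 = -2861 + 19600 = 16739$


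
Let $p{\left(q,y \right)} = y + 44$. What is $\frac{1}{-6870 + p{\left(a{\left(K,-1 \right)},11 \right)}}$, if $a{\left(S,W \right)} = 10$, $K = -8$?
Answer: $- \frac{1}{6815} \approx -0.00014674$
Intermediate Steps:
$p{\left(q,y \right)} = 44 + y$
$\frac{1}{-6870 + p{\left(a{\left(K,-1 \right)},11 \right)}} = \frac{1}{-6870 + \left(44 + 11\right)} = \frac{1}{-6870 + 55} = \frac{1}{-6815} = - \frac{1}{6815}$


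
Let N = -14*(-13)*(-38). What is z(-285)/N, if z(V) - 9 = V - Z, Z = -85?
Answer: 191/6916 ≈ 0.027617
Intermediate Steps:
z(V) = 94 + V (z(V) = 9 + (V - 1*(-85)) = 9 + (V + 85) = 9 + (85 + V) = 94 + V)
N = -6916 (N = 182*(-38) = -6916)
z(-285)/N = (94 - 285)/(-6916) = -191*(-1/6916) = 191/6916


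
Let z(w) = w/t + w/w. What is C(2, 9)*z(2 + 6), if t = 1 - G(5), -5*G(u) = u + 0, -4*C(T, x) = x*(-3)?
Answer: 135/4 ≈ 33.750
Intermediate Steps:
C(T, x) = 3*x/4 (C(T, x) = -x*(-3)/4 = -(-3)*x/4 = 3*x/4)
G(u) = -u/5 (G(u) = -(u + 0)/5 = -u/5)
t = 2 (t = 1 - (-1)*5/5 = 1 - 1*(-1) = 1 + 1 = 2)
z(w) = 1 + w/2 (z(w) = w/2 + w/w = w*(1/2) + 1 = w/2 + 1 = 1 + w/2)
C(2, 9)*z(2 + 6) = ((3/4)*9)*(1 + (2 + 6)/2) = 27*(1 + (1/2)*8)/4 = 27*(1 + 4)/4 = (27/4)*5 = 135/4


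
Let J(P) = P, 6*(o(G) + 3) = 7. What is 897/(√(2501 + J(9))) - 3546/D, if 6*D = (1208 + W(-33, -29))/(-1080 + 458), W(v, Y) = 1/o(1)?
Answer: 72785196/6641 + 897*√2510/2510 ≈ 10978.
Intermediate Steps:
o(G) = -11/6 (o(G) = -3 + (⅙)*7 = -3 + 7/6 = -11/6)
W(v, Y) = -6/11 (W(v, Y) = 1/(-11/6) = -6/11)
D = -6641/20526 (D = ((1208 - 6/11)/(-1080 + 458))/6 = ((13282/11)/(-622))/6 = ((13282/11)*(-1/622))/6 = (⅙)*(-6641/3421) = -6641/20526 ≈ -0.32354)
897/(√(2501 + J(9))) - 3546/D = 897/(√(2501 + 9)) - 3546/(-6641/20526) = 897/(√2510) - 3546*(-20526/6641) = 897*(√2510/2510) + 72785196/6641 = 897*√2510/2510 + 72785196/6641 = 72785196/6641 + 897*√2510/2510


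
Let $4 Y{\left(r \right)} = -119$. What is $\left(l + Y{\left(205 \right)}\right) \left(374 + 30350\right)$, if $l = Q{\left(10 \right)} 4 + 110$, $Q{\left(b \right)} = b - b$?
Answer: $2465601$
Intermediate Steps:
$Q{\left(b \right)} = 0$
$Y{\left(r \right)} = - \frac{119}{4}$ ($Y{\left(r \right)} = \frac{1}{4} \left(-119\right) = - \frac{119}{4}$)
$l = 110$ ($l = 0 \cdot 4 + 110 = 0 + 110 = 110$)
$\left(l + Y{\left(205 \right)}\right) \left(374 + 30350\right) = \left(110 - \frac{119}{4}\right) \left(374 + 30350\right) = \frac{321}{4} \cdot 30724 = 2465601$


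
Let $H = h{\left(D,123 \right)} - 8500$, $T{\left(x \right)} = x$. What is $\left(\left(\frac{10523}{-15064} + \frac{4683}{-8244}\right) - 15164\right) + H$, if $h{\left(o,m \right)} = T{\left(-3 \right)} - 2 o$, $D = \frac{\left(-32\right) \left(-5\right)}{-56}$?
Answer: $- \frac{244882996723}{10348968} \approx -23663.0$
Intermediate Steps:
$D = - \frac{20}{7}$ ($D = 160 \left(- \frac{1}{56}\right) = - \frac{20}{7} \approx -2.8571$)
$h{\left(o,m \right)} = -3 - 2 o$
$H = - \frac{59481}{7}$ ($H = \left(-3 - - \frac{40}{7}\right) - 8500 = \left(-3 + \frac{40}{7}\right) - 8500 = \frac{19}{7} - 8500 = - \frac{59481}{7} \approx -8497.3$)
$\left(\left(\frac{10523}{-15064} + \frac{4683}{-8244}\right) - 15164\right) + H = \left(\left(\frac{10523}{-15064} + \frac{4683}{-8244}\right) - 15164\right) - \frac{59481}{7} = \left(\left(10523 \left(- \frac{1}{15064}\right) + 4683 \left(- \frac{1}{8244}\right)\right) - 15164\right) - \frac{59481}{7} = \left(\left(- \frac{10523}{15064} - \frac{1561}{2748}\right) - 15164\right) - \frac{59481}{7} = \left(- \frac{13108027}{10348968} - 15164\right) - \frac{59481}{7} = - \frac{156944858779}{10348968} - \frac{59481}{7} = - \frac{244882996723}{10348968}$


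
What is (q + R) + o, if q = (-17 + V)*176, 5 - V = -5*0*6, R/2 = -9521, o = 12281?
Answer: -8873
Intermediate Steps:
R = -19042 (R = 2*(-9521) = -19042)
V = 5 (V = 5 - (-5*0)*6 = 5 - 0*6 = 5 - 1*0 = 5 + 0 = 5)
q = -2112 (q = (-17 + 5)*176 = -12*176 = -2112)
(q + R) + o = (-2112 - 19042) + 12281 = -21154 + 12281 = -8873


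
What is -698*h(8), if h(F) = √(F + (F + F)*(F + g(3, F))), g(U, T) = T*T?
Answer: -1396*√290 ≈ -23773.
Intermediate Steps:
g(U, T) = T²
h(F) = √(F + 2*F*(F + F²)) (h(F) = √(F + (F + F)*(F + F²)) = √(F + (2*F)*(F + F²)) = √(F + 2*F*(F + F²)))
-698*h(8) = -698*2*√2*√(1 + 2*8 + 2*8²) = -698*2*√2*√(1 + 16 + 2*64) = -698*2*√2*√(1 + 16 + 128) = -698*2*√290 = -1396*√290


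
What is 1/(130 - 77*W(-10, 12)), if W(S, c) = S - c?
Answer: 1/1824 ≈ 0.00054825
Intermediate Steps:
1/(130 - 77*W(-10, 12)) = 1/(130 - 77*(-10 - 1*12)) = 1/(130 - 77*(-10 - 12)) = 1/(130 - 77*(-22)) = 1/(130 + 1694) = 1/1824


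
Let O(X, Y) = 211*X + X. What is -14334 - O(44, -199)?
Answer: -23662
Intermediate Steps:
O(X, Y) = 212*X
-14334 - O(44, -199) = -14334 - 212*44 = -14334 - 1*9328 = -14334 - 9328 = -23662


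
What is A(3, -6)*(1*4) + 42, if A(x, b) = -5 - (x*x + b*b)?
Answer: -158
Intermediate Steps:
A(x, b) = -5 - b² - x² (A(x, b) = -5 - (x² + b²) = -5 - (b² + x²) = -5 + (-b² - x²) = -5 - b² - x²)
A(3, -6)*(1*4) + 42 = (-5 - 1*(-6)² - 1*3²)*(1*4) + 42 = (-5 - 1*36 - 1*9)*4 + 42 = (-5 - 36 - 9)*4 + 42 = -50*4 + 42 = -200 + 42 = -158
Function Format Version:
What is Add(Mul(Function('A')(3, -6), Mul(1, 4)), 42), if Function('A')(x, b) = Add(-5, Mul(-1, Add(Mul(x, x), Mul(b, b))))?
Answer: -158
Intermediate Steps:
Function('A')(x, b) = Add(-5, Mul(-1, Pow(b, 2)), Mul(-1, Pow(x, 2))) (Function('A')(x, b) = Add(-5, Mul(-1, Add(Pow(x, 2), Pow(b, 2)))) = Add(-5, Mul(-1, Add(Pow(b, 2), Pow(x, 2)))) = Add(-5, Add(Mul(-1, Pow(b, 2)), Mul(-1, Pow(x, 2)))) = Add(-5, Mul(-1, Pow(b, 2)), Mul(-1, Pow(x, 2))))
Add(Mul(Function('A')(3, -6), Mul(1, 4)), 42) = Add(Mul(Add(-5, Mul(-1, Pow(-6, 2)), Mul(-1, Pow(3, 2))), Mul(1, 4)), 42) = Add(Mul(Add(-5, Mul(-1, 36), Mul(-1, 9)), 4), 42) = Add(Mul(Add(-5, -36, -9), 4), 42) = Add(Mul(-50, 4), 42) = Add(-200, 42) = -158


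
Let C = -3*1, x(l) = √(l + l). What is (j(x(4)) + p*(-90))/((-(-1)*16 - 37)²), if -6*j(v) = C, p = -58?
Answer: 10441/882 ≈ 11.838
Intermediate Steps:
x(l) = √2*√l (x(l) = √(2*l) = √2*√l)
C = -3
j(v) = ½ (j(v) = -⅙*(-3) = ½)
(j(x(4)) + p*(-90))/((-(-1)*16 - 37)²) = (½ - 58*(-90))/((-(-1)*16 - 37)²) = (½ + 5220)/((-1*(-16) - 37)²) = 10441/(2*((16 - 37)²)) = 10441/(2*((-21)²)) = (10441/2)/441 = (10441/2)*(1/441) = 10441/882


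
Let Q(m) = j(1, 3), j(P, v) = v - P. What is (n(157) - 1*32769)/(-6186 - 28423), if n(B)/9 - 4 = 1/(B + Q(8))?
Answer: 1734846/1834277 ≈ 0.94579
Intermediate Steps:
Q(m) = 2 (Q(m) = 3 - 1*1 = 3 - 1 = 2)
n(B) = 36 + 9/(2 + B) (n(B) = 36 + 9/(B + 2) = 36 + 9/(2 + B))
(n(157) - 1*32769)/(-6186 - 28423) = (9*(9 + 4*157)/(2 + 157) - 1*32769)/(-6186 - 28423) = (9*(9 + 628)/159 - 32769)/(-34609) = (9*(1/159)*637 - 32769)*(-1/34609) = (1911/53 - 32769)*(-1/34609) = -1734846/53*(-1/34609) = 1734846/1834277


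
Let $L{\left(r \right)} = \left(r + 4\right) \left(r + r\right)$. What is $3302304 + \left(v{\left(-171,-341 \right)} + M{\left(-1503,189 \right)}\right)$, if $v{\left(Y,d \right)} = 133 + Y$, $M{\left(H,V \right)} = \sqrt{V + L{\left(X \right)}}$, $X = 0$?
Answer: $3302266 + 3 \sqrt{21} \approx 3.3023 \cdot 10^{6}$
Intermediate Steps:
$L{\left(r \right)} = 2 r \left(4 + r\right)$ ($L{\left(r \right)} = \left(4 + r\right) 2 r = 2 r \left(4 + r\right)$)
$M{\left(H,V \right)} = \sqrt{V}$ ($M{\left(H,V \right)} = \sqrt{V + 2 \cdot 0 \left(4 + 0\right)} = \sqrt{V + 2 \cdot 0 \cdot 4} = \sqrt{V + 0} = \sqrt{V}$)
$3302304 + \left(v{\left(-171,-341 \right)} + M{\left(-1503,189 \right)}\right) = 3302304 + \left(\left(133 - 171\right) + \sqrt{189}\right) = 3302304 - \left(38 - 3 \sqrt{21}\right) = 3302266 + 3 \sqrt{21}$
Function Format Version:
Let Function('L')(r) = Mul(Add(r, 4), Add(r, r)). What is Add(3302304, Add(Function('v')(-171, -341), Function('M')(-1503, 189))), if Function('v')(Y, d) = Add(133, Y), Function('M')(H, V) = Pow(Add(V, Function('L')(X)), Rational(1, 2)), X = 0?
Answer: Add(3302266, Mul(3, Pow(21, Rational(1, 2)))) ≈ 3.3023e+6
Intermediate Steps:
Function('L')(r) = Mul(2, r, Add(4, r)) (Function('L')(r) = Mul(Add(4, r), Mul(2, r)) = Mul(2, r, Add(4, r)))
Function('M')(H, V) = Pow(V, Rational(1, 2)) (Function('M')(H, V) = Pow(Add(V, Mul(2, 0, Add(4, 0))), Rational(1, 2)) = Pow(Add(V, Mul(2, 0, 4)), Rational(1, 2)) = Pow(Add(V, 0), Rational(1, 2)) = Pow(V, Rational(1, 2)))
Add(3302304, Add(Function('v')(-171, -341), Function('M')(-1503, 189))) = Add(3302304, Add(Add(133, -171), Pow(189, Rational(1, 2)))) = Add(3302304, Add(-38, Mul(3, Pow(21, Rational(1, 2))))) = Add(3302266, Mul(3, Pow(21, Rational(1, 2))))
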